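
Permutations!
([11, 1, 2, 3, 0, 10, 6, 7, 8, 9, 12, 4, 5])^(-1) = [4, 1, 2, 3, 11, 12, 6, 7, 8, 9, 5, 0, 10]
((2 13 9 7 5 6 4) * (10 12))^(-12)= (2 9 5 4 13 7 6)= ((2 13 9 7 5 6 4)(10 12))^(-12)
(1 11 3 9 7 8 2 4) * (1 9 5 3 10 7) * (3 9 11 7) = (1 7 8 2 4 11 10 3 5 9) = [0, 7, 4, 5, 11, 9, 6, 8, 2, 1, 3, 10]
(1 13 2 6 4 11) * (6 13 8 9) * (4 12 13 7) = (1 8 9 6 12 13 2 7 4 11) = [0, 8, 7, 3, 11, 5, 12, 4, 9, 6, 10, 1, 13, 2]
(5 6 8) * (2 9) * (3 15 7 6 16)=(2 9)(3 15 7 6 8 5 16)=[0, 1, 9, 15, 4, 16, 8, 6, 5, 2, 10, 11, 12, 13, 14, 7, 3]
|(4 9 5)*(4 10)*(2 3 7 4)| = 7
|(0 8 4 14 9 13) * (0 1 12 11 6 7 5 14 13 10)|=13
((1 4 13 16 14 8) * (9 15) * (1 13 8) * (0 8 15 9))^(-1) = (0 15 4 1 14 16 13 8)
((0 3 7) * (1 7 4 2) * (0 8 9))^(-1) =(0 9 8 7 1 2 4 3)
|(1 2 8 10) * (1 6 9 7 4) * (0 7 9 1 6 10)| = 7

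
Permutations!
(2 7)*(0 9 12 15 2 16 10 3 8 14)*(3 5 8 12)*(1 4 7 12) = (0 9 3 1 4 7 16 10 5 8 14)(2 12 15) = [9, 4, 12, 1, 7, 8, 6, 16, 14, 3, 5, 11, 15, 13, 0, 2, 10]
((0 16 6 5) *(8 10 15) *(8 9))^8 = (16)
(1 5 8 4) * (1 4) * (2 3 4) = (1 5 8)(2 3 4) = [0, 5, 3, 4, 2, 8, 6, 7, 1]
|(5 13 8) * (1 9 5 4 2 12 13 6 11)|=5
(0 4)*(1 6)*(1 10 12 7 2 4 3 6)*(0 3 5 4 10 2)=(0 5 4 3 6 2 10 12 7)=[5, 1, 10, 6, 3, 4, 2, 0, 8, 9, 12, 11, 7]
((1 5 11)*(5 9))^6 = (1 5)(9 11) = ((1 9 5 11))^6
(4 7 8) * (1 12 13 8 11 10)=(1 12 13 8 4 7 11 10)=[0, 12, 2, 3, 7, 5, 6, 11, 4, 9, 1, 10, 13, 8]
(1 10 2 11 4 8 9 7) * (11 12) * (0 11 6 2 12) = (0 11 4 8 9 7 1 10 12 6 2) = [11, 10, 0, 3, 8, 5, 2, 1, 9, 7, 12, 4, 6]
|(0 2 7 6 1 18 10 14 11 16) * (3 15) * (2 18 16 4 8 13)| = |(0 18 10 14 11 4 8 13 2 7 6 1 16)(3 15)| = 26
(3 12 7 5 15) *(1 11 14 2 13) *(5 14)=(1 11 5 15 3 12 7 14 2 13)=[0, 11, 13, 12, 4, 15, 6, 14, 8, 9, 10, 5, 7, 1, 2, 3]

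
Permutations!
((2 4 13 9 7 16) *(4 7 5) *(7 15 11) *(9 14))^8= ((2 15 11 7 16)(4 13 14 9 5))^8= (2 7 15 16 11)(4 9 13 5 14)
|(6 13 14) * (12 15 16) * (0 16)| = 12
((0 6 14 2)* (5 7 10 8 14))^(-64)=(14)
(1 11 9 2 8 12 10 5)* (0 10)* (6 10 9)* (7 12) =(0 9 2 8 7 12)(1 11 6 10 5) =[9, 11, 8, 3, 4, 1, 10, 12, 7, 2, 5, 6, 0]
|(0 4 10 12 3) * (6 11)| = 10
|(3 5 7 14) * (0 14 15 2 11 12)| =|(0 14 3 5 7 15 2 11 12)| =9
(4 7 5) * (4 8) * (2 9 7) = (2 9 7 5 8 4) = [0, 1, 9, 3, 2, 8, 6, 5, 4, 7]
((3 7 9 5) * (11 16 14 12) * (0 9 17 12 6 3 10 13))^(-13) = ((0 9 5 10 13)(3 7 17 12 11 16 14 6))^(-13) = (0 5 13 9 10)(3 12 14 7 11 6 17 16)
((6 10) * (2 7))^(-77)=(2 7)(6 10)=((2 7)(6 10))^(-77)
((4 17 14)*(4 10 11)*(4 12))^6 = ((4 17 14 10 11 12))^6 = (17)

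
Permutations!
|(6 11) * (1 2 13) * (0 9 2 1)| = |(0 9 2 13)(6 11)| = 4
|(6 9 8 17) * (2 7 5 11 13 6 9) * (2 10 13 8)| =21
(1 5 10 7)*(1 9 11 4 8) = [0, 5, 2, 3, 8, 10, 6, 9, 1, 11, 7, 4] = (1 5 10 7 9 11 4 8)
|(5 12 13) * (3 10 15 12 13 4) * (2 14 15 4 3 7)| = |(2 14 15 12 3 10 4 7)(5 13)| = 8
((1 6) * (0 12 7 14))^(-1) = ((0 12 7 14)(1 6))^(-1) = (0 14 7 12)(1 6)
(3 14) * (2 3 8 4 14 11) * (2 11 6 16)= (2 3 6 16)(4 14 8)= [0, 1, 3, 6, 14, 5, 16, 7, 4, 9, 10, 11, 12, 13, 8, 15, 2]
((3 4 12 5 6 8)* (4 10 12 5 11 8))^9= (3 8 11 12 10)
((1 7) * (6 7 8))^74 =(1 6)(7 8) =((1 8 6 7))^74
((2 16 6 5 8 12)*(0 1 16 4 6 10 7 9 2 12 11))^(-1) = ((0 1 16 10 7 9 2 4 6 5 8 11))^(-1) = (0 11 8 5 6 4 2 9 7 10 16 1)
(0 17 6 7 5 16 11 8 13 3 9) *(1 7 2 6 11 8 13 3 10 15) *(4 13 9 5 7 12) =[17, 12, 6, 5, 13, 16, 2, 7, 3, 0, 15, 9, 4, 10, 14, 1, 8, 11] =(0 17 11 9)(1 12 4 13 10 15)(2 6)(3 5 16 8)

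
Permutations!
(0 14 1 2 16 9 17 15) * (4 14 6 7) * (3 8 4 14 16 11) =[6, 2, 11, 8, 16, 5, 7, 14, 4, 17, 10, 3, 12, 13, 1, 0, 9, 15] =(0 6 7 14 1 2 11 3 8 4 16 9 17 15)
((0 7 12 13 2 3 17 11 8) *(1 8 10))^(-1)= (0 8 1 10 11 17 3 2 13 12 7)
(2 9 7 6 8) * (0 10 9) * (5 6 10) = (0 5 6 8 2)(7 10 9) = [5, 1, 0, 3, 4, 6, 8, 10, 2, 7, 9]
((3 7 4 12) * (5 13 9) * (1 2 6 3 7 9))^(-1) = ((1 2 6 3 9 5 13)(4 12 7))^(-1) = (1 13 5 9 3 6 2)(4 7 12)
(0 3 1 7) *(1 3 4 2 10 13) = [4, 7, 10, 3, 2, 5, 6, 0, 8, 9, 13, 11, 12, 1] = (0 4 2 10 13 1 7)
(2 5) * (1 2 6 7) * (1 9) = (1 2 5 6 7 9) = [0, 2, 5, 3, 4, 6, 7, 9, 8, 1]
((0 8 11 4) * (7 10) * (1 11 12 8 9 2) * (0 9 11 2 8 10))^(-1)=(0 7 10 12 8 9 4 11)(1 2)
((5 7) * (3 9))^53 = (3 9)(5 7)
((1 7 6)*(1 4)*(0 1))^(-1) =(0 4 6 7 1)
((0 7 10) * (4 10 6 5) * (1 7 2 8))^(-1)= (0 10 4 5 6 7 1 8 2)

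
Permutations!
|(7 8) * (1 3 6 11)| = 4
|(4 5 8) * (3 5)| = |(3 5 8 4)| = 4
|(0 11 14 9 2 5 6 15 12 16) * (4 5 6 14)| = 11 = |(0 11 4 5 14 9 2 6 15 12 16)|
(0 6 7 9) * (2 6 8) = (0 8 2 6 7 9) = [8, 1, 6, 3, 4, 5, 7, 9, 2, 0]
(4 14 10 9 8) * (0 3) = (0 3)(4 14 10 9 8) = [3, 1, 2, 0, 14, 5, 6, 7, 4, 8, 9, 11, 12, 13, 10]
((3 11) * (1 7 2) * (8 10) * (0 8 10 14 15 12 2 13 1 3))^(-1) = ((0 8 14 15 12 2 3 11)(1 7 13))^(-1) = (0 11 3 2 12 15 14 8)(1 13 7)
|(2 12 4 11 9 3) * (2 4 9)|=6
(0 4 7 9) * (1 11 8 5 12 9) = (0 4 7 1 11 8 5 12 9) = [4, 11, 2, 3, 7, 12, 6, 1, 5, 0, 10, 8, 9]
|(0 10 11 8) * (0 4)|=|(0 10 11 8 4)|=5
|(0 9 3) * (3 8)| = 4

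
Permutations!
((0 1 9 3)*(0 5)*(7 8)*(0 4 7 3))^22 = (0 1 9)(3 4 8 5 7)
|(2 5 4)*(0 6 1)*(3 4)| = |(0 6 1)(2 5 3 4)| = 12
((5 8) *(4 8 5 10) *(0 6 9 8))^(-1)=(0 4 10 8 9 6)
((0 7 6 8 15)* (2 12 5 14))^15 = (15)(2 14 5 12)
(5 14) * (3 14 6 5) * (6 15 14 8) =[0, 1, 2, 8, 4, 15, 5, 7, 6, 9, 10, 11, 12, 13, 3, 14] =(3 8 6 5 15 14)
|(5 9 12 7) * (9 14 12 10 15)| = 12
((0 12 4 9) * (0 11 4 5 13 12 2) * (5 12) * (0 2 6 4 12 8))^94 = ((0 6 4 9 11 12 8)(5 13))^94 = (13)(0 9 8 4 12 6 11)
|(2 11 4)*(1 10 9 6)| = |(1 10 9 6)(2 11 4)| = 12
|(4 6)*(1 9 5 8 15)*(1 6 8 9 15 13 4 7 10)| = 30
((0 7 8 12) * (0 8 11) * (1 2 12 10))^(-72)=(1 8 2 10 12)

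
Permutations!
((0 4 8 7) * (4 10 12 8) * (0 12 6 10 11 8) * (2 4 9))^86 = (0 11 8 7 12)(2 9 4)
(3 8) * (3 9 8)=(8 9)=[0, 1, 2, 3, 4, 5, 6, 7, 9, 8]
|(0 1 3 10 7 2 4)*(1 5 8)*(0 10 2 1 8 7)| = 8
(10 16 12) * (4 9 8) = (4 9 8)(10 16 12) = [0, 1, 2, 3, 9, 5, 6, 7, 4, 8, 16, 11, 10, 13, 14, 15, 12]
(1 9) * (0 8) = (0 8)(1 9) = [8, 9, 2, 3, 4, 5, 6, 7, 0, 1]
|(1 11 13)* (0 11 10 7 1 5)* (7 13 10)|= 10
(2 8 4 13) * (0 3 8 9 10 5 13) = (0 3 8 4)(2 9 10 5 13) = [3, 1, 9, 8, 0, 13, 6, 7, 4, 10, 5, 11, 12, 2]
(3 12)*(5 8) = (3 12)(5 8) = [0, 1, 2, 12, 4, 8, 6, 7, 5, 9, 10, 11, 3]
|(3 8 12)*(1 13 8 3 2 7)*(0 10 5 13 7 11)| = |(0 10 5 13 8 12 2 11)(1 7)| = 8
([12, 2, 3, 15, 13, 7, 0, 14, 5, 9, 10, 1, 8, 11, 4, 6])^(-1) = (0 6 15 3 2 1 11 13 4 14 7 5 8 12)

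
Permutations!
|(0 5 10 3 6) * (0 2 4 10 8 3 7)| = |(0 5 8 3 6 2 4 10 7)| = 9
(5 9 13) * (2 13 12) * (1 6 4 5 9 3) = (1 6 4 5 3)(2 13 9 12) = [0, 6, 13, 1, 5, 3, 4, 7, 8, 12, 10, 11, 2, 9]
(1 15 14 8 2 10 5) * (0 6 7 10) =(0 6 7 10 5 1 15 14 8 2) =[6, 15, 0, 3, 4, 1, 7, 10, 2, 9, 5, 11, 12, 13, 8, 14]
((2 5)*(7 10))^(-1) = (2 5)(7 10)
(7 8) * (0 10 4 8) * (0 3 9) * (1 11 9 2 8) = (0 10 4 1 11 9)(2 8 7 3) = [10, 11, 8, 2, 1, 5, 6, 3, 7, 0, 4, 9]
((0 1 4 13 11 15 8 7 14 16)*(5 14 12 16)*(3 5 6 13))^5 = (0 14 8 1 6 7 4 13 12 3 11 16 5 15)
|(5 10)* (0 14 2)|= |(0 14 2)(5 10)|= 6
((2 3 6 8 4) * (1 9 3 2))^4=((1 9 3 6 8 4))^4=(1 8 3)(4 6 9)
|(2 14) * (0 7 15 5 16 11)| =|(0 7 15 5 16 11)(2 14)| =6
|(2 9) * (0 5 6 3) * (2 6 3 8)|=12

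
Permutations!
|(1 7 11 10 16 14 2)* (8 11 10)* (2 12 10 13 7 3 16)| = |(1 3 16 14 12 10 2)(7 13)(8 11)| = 14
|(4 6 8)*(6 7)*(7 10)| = |(4 10 7 6 8)| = 5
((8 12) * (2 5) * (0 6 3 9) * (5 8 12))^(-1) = (12)(0 9 3 6)(2 5 8) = ((12)(0 6 3 9)(2 8 5))^(-1)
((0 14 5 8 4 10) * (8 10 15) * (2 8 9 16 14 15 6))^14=((0 15 9 16 14 5 10)(2 8 4 6))^14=(16)(2 4)(6 8)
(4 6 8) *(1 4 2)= (1 4 6 8 2)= [0, 4, 1, 3, 6, 5, 8, 7, 2]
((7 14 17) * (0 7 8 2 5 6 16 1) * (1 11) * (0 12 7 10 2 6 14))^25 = (0 7 12 1 11 16 6 8 17 14 5 2 10)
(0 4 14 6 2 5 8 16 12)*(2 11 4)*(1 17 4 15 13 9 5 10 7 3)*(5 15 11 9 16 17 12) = (0 2 10 7 3 1 12)(4 14 6 9 15 13 16 5 8 17) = [2, 12, 10, 1, 14, 8, 9, 3, 17, 15, 7, 11, 0, 16, 6, 13, 5, 4]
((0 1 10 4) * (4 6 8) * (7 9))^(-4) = ((0 1 10 6 8 4)(7 9))^(-4) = (0 10 8)(1 6 4)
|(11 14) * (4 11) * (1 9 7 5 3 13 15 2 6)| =9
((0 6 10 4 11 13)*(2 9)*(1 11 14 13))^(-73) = (0 13 14 4 10 6)(1 11)(2 9)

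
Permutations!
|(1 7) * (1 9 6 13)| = |(1 7 9 6 13)| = 5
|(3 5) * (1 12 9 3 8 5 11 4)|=|(1 12 9 3 11 4)(5 8)|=6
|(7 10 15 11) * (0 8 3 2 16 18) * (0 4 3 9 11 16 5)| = 13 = |(0 8 9 11 7 10 15 16 18 4 3 2 5)|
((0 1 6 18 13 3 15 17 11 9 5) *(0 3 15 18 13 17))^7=(0 6 15 1 13)(3 18 17 11 9 5)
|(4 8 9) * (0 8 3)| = 5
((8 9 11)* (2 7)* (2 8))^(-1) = (2 11 9 8 7)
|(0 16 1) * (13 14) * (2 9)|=|(0 16 1)(2 9)(13 14)|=6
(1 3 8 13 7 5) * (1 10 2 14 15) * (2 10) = [0, 3, 14, 8, 4, 2, 6, 5, 13, 9, 10, 11, 12, 7, 15, 1] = (1 3 8 13 7 5 2 14 15)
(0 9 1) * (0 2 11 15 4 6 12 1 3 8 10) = (0 9 3 8 10)(1 2 11 15 4 6 12) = [9, 2, 11, 8, 6, 5, 12, 7, 10, 3, 0, 15, 1, 13, 14, 4]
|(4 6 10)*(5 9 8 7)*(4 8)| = |(4 6 10 8 7 5 9)| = 7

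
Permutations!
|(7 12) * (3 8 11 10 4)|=10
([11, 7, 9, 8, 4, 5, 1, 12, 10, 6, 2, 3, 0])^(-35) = (0 7 6 2 8 11 12 1 9 10 3)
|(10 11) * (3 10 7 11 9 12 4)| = |(3 10 9 12 4)(7 11)| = 10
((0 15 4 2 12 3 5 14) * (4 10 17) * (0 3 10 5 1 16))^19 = (0 1 14 15 16 3 5)(2 4 17 10 12)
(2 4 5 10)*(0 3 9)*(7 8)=(0 3 9)(2 4 5 10)(7 8)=[3, 1, 4, 9, 5, 10, 6, 8, 7, 0, 2]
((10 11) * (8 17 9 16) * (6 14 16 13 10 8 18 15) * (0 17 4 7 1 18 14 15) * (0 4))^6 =(0 8 11 10 13 9 17)(1 4)(7 18)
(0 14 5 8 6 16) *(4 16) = (0 14 5 8 6 4 16) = [14, 1, 2, 3, 16, 8, 4, 7, 6, 9, 10, 11, 12, 13, 5, 15, 0]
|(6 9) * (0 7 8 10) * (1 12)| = |(0 7 8 10)(1 12)(6 9)| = 4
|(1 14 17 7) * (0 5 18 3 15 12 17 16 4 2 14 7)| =|(0 5 18 3 15 12 17)(1 7)(2 14 16 4)| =28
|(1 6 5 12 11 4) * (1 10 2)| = 8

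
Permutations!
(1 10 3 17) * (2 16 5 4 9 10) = (1 2 16 5 4 9 10 3 17) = [0, 2, 16, 17, 9, 4, 6, 7, 8, 10, 3, 11, 12, 13, 14, 15, 5, 1]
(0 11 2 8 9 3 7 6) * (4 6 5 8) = [11, 1, 4, 7, 6, 8, 0, 5, 9, 3, 10, 2] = (0 11 2 4 6)(3 7 5 8 9)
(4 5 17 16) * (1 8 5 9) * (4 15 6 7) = (1 8 5 17 16 15 6 7 4 9) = [0, 8, 2, 3, 9, 17, 7, 4, 5, 1, 10, 11, 12, 13, 14, 6, 15, 16]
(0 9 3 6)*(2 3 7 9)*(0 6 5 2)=(2 3 5)(7 9)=[0, 1, 3, 5, 4, 2, 6, 9, 8, 7]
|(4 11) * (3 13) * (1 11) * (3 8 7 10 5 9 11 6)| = |(1 6 3 13 8 7 10 5 9 11 4)| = 11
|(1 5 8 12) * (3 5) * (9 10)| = |(1 3 5 8 12)(9 10)| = 10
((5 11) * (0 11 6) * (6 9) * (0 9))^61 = (0 11 5)(6 9)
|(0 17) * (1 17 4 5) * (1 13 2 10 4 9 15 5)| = 10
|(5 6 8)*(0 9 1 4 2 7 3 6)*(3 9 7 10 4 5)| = |(0 7 9 1 5)(2 10 4)(3 6 8)| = 15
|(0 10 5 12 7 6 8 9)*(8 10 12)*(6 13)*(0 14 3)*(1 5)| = 12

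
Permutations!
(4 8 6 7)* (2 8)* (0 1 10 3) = (0 1 10 3)(2 8 6 7 4) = [1, 10, 8, 0, 2, 5, 7, 4, 6, 9, 3]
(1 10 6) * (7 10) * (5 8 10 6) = [0, 7, 2, 3, 4, 8, 1, 6, 10, 9, 5] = (1 7 6)(5 8 10)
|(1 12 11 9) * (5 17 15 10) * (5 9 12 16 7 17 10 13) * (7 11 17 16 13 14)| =35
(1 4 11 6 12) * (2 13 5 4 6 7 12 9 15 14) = (1 6 9 15 14 2 13 5 4 11 7 12) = [0, 6, 13, 3, 11, 4, 9, 12, 8, 15, 10, 7, 1, 5, 2, 14]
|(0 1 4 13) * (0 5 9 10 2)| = |(0 1 4 13 5 9 10 2)| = 8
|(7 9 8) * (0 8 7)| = 2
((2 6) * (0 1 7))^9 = (7)(2 6)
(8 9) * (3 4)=(3 4)(8 9)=[0, 1, 2, 4, 3, 5, 6, 7, 9, 8]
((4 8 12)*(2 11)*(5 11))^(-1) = ((2 5 11)(4 8 12))^(-1) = (2 11 5)(4 12 8)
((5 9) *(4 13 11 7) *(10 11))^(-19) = ((4 13 10 11 7)(5 9))^(-19) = (4 13 10 11 7)(5 9)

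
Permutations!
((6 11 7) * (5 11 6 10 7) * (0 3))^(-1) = ((0 3)(5 11)(7 10))^(-1) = (0 3)(5 11)(7 10)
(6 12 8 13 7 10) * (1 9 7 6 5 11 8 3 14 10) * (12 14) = (1 9 7)(3 12)(5 11 8 13 6 14 10) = [0, 9, 2, 12, 4, 11, 14, 1, 13, 7, 5, 8, 3, 6, 10]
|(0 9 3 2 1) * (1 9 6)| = |(0 6 1)(2 9 3)| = 3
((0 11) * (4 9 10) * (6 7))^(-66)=(11)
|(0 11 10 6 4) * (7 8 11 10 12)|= 4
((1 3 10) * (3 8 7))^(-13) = (1 7 10 8 3)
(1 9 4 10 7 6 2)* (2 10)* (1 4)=[0, 9, 4, 3, 2, 5, 10, 6, 8, 1, 7]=(1 9)(2 4)(6 10 7)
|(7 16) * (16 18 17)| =4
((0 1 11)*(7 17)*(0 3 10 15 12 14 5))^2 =(17)(0 11 10 12 5 1 3 15 14)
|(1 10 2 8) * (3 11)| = |(1 10 2 8)(3 11)| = 4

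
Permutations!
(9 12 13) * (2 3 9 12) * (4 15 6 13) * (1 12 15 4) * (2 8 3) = (1 12)(3 9 8)(6 13 15) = [0, 12, 2, 9, 4, 5, 13, 7, 3, 8, 10, 11, 1, 15, 14, 6]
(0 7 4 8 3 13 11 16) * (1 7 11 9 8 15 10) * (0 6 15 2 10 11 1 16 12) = (0 1 7 4 2 10 16 6 15 11 12)(3 13 9 8) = [1, 7, 10, 13, 2, 5, 15, 4, 3, 8, 16, 12, 0, 9, 14, 11, 6]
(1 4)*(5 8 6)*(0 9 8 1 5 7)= [9, 4, 2, 3, 5, 1, 7, 0, 6, 8]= (0 9 8 6 7)(1 4 5)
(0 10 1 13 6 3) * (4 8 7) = (0 10 1 13 6 3)(4 8 7) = [10, 13, 2, 0, 8, 5, 3, 4, 7, 9, 1, 11, 12, 6]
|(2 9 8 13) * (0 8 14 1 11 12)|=9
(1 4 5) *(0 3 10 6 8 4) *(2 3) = (0 2 3 10 6 8 4 5 1) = [2, 0, 3, 10, 5, 1, 8, 7, 4, 9, 6]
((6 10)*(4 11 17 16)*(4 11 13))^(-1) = ((4 13)(6 10)(11 17 16))^(-1) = (4 13)(6 10)(11 16 17)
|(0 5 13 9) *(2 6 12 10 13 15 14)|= 10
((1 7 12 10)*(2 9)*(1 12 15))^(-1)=((1 7 15)(2 9)(10 12))^(-1)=(1 15 7)(2 9)(10 12)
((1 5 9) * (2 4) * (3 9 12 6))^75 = (1 6)(2 4)(3 5)(9 12)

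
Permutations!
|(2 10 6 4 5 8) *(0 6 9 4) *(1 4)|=14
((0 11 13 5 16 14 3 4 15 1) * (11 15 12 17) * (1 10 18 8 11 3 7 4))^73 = ((0 15 10 18 8 11 13 5 16 14 7 4 12 17 3 1))^73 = (0 14 10 4 8 17 13 1 16 15 7 18 12 11 3 5)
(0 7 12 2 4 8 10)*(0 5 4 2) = [7, 1, 2, 3, 8, 4, 6, 12, 10, 9, 5, 11, 0] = (0 7 12)(4 8 10 5)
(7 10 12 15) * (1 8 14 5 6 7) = [0, 8, 2, 3, 4, 6, 7, 10, 14, 9, 12, 11, 15, 13, 5, 1] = (1 8 14 5 6 7 10 12 15)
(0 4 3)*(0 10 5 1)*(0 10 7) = (0 4 3 7)(1 10 5) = [4, 10, 2, 7, 3, 1, 6, 0, 8, 9, 5]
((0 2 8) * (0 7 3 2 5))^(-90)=((0 5)(2 8 7 3))^(-90)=(2 7)(3 8)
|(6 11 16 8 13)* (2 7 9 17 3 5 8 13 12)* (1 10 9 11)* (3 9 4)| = 26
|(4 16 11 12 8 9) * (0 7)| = |(0 7)(4 16 11 12 8 9)| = 6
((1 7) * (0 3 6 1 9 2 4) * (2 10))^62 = ((0 3 6 1 7 9 10 2 4))^62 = (0 4 2 10 9 7 1 6 3)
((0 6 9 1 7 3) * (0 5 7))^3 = (0 1 9 6)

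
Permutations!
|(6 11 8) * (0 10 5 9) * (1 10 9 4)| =12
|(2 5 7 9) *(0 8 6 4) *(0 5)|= 8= |(0 8 6 4 5 7 9 2)|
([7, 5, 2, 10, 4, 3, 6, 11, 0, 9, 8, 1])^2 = [11, 3, 2, 8, 4, 10, 6, 1, 7, 9, 0, 5]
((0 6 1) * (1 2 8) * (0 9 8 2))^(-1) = ((0 6)(1 9 8))^(-1) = (0 6)(1 8 9)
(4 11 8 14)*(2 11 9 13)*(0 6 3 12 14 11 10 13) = (0 6 3 12 14 4 9)(2 10 13)(8 11) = [6, 1, 10, 12, 9, 5, 3, 7, 11, 0, 13, 8, 14, 2, 4]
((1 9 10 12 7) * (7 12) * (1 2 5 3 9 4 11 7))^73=((12)(1 4 11 7 2 5 3 9 10))^73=(12)(1 4 11 7 2 5 3 9 10)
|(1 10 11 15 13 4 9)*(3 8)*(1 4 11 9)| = |(1 10 9 4)(3 8)(11 15 13)| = 12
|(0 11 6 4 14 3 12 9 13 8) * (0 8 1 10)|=|(0 11 6 4 14 3 12 9 13 1 10)|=11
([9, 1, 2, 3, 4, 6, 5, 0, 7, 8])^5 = [9, 1, 2, 3, 4, 6, 5, 0, 7, 8]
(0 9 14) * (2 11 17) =[9, 1, 11, 3, 4, 5, 6, 7, 8, 14, 10, 17, 12, 13, 0, 15, 16, 2] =(0 9 14)(2 11 17)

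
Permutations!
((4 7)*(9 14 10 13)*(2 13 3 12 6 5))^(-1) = (2 5 6 12 3 10 14 9 13)(4 7)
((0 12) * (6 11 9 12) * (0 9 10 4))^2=(12)(0 11 4 6 10)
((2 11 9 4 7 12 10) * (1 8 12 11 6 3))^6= ((1 8 12 10 2 6 3)(4 7 11 9))^6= (1 3 6 2 10 12 8)(4 11)(7 9)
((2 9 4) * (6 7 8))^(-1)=(2 4 9)(6 8 7)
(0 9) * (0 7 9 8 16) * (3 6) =(0 8 16)(3 6)(7 9) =[8, 1, 2, 6, 4, 5, 3, 9, 16, 7, 10, 11, 12, 13, 14, 15, 0]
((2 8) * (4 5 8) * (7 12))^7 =((2 4 5 8)(7 12))^7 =(2 8 5 4)(7 12)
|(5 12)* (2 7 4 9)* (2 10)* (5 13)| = 15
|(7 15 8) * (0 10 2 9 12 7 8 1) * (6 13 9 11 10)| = 24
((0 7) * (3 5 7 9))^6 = ((0 9 3 5 7))^6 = (0 9 3 5 7)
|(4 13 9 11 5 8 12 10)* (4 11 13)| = |(5 8 12 10 11)(9 13)| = 10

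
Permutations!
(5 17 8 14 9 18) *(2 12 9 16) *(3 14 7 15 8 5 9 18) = [0, 1, 12, 14, 4, 17, 6, 15, 7, 3, 10, 11, 18, 13, 16, 8, 2, 5, 9] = (2 12 18 9 3 14 16)(5 17)(7 15 8)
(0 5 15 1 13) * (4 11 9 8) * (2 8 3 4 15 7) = (0 5 7 2 8 15 1 13)(3 4 11 9) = [5, 13, 8, 4, 11, 7, 6, 2, 15, 3, 10, 9, 12, 0, 14, 1]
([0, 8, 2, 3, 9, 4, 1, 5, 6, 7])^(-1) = (1 6 8)(4 5 7 9)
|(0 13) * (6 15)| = |(0 13)(6 15)| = 2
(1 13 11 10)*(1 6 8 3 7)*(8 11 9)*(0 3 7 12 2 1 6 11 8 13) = (0 3 12 2 1)(6 8 7)(9 13)(10 11) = [3, 0, 1, 12, 4, 5, 8, 6, 7, 13, 11, 10, 2, 9]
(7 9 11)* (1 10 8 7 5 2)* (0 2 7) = (0 2 1 10 8)(5 7 9 11) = [2, 10, 1, 3, 4, 7, 6, 9, 0, 11, 8, 5]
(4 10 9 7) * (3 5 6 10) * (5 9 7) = (3 9 5 6 10 7 4) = [0, 1, 2, 9, 3, 6, 10, 4, 8, 5, 7]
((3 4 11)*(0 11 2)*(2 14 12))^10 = ((0 11 3 4 14 12 2))^10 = (0 4 2 3 12 11 14)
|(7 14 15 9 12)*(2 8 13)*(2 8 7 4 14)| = 10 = |(2 7)(4 14 15 9 12)(8 13)|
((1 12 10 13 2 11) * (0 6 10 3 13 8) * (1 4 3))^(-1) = (0 8 10 6)(1 12)(2 13 3 4 11)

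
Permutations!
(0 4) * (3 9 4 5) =[5, 1, 2, 9, 0, 3, 6, 7, 8, 4] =(0 5 3 9 4)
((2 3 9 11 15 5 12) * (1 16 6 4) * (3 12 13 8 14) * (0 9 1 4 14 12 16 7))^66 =((0 9 11 15 5 13 8 12 2 16 6 14 3 1 7))^66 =(0 8 3 15 16)(1 5 6 9 12)(2 7 13 14 11)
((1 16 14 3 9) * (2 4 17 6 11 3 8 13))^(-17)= (1 17 14 11 13 9 4 16 6 8 3 2)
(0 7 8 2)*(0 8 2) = (0 7 2 8) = [7, 1, 8, 3, 4, 5, 6, 2, 0]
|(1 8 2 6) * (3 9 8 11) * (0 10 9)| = 9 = |(0 10 9 8 2 6 1 11 3)|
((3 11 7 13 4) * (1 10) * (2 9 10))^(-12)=((1 2 9 10)(3 11 7 13 4))^(-12)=(3 13 11 4 7)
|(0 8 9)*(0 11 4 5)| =6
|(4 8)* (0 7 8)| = 4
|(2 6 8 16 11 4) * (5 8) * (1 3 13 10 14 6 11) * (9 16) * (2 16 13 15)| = |(1 3 15 2 11 4 16)(5 8 9 13 10 14 6)| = 7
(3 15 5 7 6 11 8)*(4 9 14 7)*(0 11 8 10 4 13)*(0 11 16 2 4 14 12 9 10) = (0 16 2 4 10 14 7 6 8 3 15 5 13 11)(9 12) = [16, 1, 4, 15, 10, 13, 8, 6, 3, 12, 14, 0, 9, 11, 7, 5, 2]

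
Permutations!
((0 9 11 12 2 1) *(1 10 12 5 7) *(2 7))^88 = ((0 9 11 5 2 10 12 7 1))^88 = (0 7 10 5 9 1 12 2 11)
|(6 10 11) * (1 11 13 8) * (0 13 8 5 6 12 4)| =10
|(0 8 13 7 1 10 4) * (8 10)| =12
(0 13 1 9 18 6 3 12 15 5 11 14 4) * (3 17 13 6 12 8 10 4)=[6, 9, 2, 8, 0, 11, 17, 7, 10, 18, 4, 14, 15, 1, 3, 5, 16, 13, 12]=(0 6 17 13 1 9 18 12 15 5 11 14 3 8 10 4)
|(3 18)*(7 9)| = 2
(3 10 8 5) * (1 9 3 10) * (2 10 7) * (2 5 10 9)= [0, 2, 9, 1, 4, 7, 6, 5, 10, 3, 8]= (1 2 9 3)(5 7)(8 10)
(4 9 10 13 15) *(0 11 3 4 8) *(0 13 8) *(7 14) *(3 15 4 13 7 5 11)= (0 3 13 4 9 10 8 7 14 5 11 15)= [3, 1, 2, 13, 9, 11, 6, 14, 7, 10, 8, 15, 12, 4, 5, 0]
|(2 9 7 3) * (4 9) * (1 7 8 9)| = |(1 7 3 2 4)(8 9)| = 10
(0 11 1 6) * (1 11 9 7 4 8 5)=(11)(0 9 7 4 8 5 1 6)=[9, 6, 2, 3, 8, 1, 0, 4, 5, 7, 10, 11]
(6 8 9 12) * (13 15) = (6 8 9 12)(13 15) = [0, 1, 2, 3, 4, 5, 8, 7, 9, 12, 10, 11, 6, 15, 14, 13]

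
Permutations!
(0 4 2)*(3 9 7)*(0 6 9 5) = (0 4 2 6 9 7 3 5) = [4, 1, 6, 5, 2, 0, 9, 3, 8, 7]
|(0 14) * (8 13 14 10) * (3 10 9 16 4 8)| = |(0 9 16 4 8 13 14)(3 10)| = 14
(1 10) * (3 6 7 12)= (1 10)(3 6 7 12)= [0, 10, 2, 6, 4, 5, 7, 12, 8, 9, 1, 11, 3]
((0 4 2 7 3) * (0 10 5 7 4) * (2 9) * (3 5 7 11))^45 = ((2 4 9)(3 10 7 5 11))^45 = (11)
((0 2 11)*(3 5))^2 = (0 11 2)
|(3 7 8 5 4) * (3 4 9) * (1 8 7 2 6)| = |(1 8 5 9 3 2 6)| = 7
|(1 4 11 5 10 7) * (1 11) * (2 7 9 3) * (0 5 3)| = |(0 5 10 9)(1 4)(2 7 11 3)| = 4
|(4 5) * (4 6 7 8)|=5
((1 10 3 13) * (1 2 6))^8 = (1 3 2)(6 10 13)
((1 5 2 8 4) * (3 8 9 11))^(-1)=((1 5 2 9 11 3 8 4))^(-1)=(1 4 8 3 11 9 2 5)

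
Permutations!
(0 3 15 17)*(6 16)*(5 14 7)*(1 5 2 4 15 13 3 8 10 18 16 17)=[8, 5, 4, 13, 15, 14, 17, 2, 10, 9, 18, 11, 12, 3, 7, 1, 6, 0, 16]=(0 8 10 18 16 6 17)(1 5 14 7 2 4 15)(3 13)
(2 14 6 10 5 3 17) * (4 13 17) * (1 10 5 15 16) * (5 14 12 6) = (1 10 15 16)(2 12 6 14 5 3 4 13 17) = [0, 10, 12, 4, 13, 3, 14, 7, 8, 9, 15, 11, 6, 17, 5, 16, 1, 2]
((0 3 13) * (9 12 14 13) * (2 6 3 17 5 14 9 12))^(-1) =(0 13 14 5 17)(2 9 12 3 6)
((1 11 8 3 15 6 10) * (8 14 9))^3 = (1 9 15)(3 10 14)(6 11 8)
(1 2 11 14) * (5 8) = (1 2 11 14)(5 8) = [0, 2, 11, 3, 4, 8, 6, 7, 5, 9, 10, 14, 12, 13, 1]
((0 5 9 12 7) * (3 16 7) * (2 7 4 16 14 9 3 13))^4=((0 5 3 14 9 12 13 2 7)(4 16))^4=(16)(0 9 7 14 2 3 13 5 12)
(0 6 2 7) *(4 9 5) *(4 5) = (0 6 2 7)(4 9) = [6, 1, 7, 3, 9, 5, 2, 0, 8, 4]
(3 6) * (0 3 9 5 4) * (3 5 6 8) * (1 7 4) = (0 5 1 7 4)(3 8)(6 9) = [5, 7, 2, 8, 0, 1, 9, 4, 3, 6]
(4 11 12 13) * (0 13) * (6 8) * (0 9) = (0 13 4 11 12 9)(6 8) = [13, 1, 2, 3, 11, 5, 8, 7, 6, 0, 10, 12, 9, 4]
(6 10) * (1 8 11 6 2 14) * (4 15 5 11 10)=[0, 8, 14, 3, 15, 11, 4, 7, 10, 9, 2, 6, 12, 13, 1, 5]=(1 8 10 2 14)(4 15 5 11 6)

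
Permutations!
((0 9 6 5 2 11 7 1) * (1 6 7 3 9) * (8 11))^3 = ((0 1)(2 8 11 3 9 7 6 5))^3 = (0 1)(2 3 6 8 9 5 11 7)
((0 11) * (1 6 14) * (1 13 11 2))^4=(0 14 2 13 1 11 6)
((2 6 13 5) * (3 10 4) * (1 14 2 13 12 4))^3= ((1 14 2 6 12 4 3 10)(5 13))^3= (1 6 3 14 12 10 2 4)(5 13)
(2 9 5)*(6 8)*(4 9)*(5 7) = (2 4 9 7 5)(6 8) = [0, 1, 4, 3, 9, 2, 8, 5, 6, 7]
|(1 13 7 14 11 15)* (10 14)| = 7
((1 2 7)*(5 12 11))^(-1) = (1 7 2)(5 11 12)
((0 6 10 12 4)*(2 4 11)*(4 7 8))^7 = (0 8 2 12 6 4 7 11 10)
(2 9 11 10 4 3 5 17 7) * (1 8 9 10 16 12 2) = (1 8 9 11 16 12 2 10 4 3 5 17 7) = [0, 8, 10, 5, 3, 17, 6, 1, 9, 11, 4, 16, 2, 13, 14, 15, 12, 7]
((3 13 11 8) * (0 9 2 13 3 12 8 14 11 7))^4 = ((0 9 2 13 7)(8 12)(11 14))^4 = (14)(0 7 13 2 9)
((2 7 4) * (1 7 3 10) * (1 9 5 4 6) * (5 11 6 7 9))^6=((1 9 11 6)(2 3 10 5 4))^6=(1 11)(2 3 10 5 4)(6 9)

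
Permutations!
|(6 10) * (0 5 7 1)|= |(0 5 7 1)(6 10)|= 4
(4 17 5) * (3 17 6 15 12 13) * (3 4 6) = [0, 1, 2, 17, 3, 6, 15, 7, 8, 9, 10, 11, 13, 4, 14, 12, 16, 5] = (3 17 5 6 15 12 13 4)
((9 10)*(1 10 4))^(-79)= (1 10 9 4)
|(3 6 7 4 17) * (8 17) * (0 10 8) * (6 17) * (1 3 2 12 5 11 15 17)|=6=|(0 10 8 6 7 4)(1 3)(2 12 5 11 15 17)|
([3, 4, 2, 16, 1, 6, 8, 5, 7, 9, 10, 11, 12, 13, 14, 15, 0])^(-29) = (0 3 16)(1 4)(5 7 8 6)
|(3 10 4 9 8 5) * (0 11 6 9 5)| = |(0 11 6 9 8)(3 10 4 5)| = 20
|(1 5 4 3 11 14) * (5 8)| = 7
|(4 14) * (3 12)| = |(3 12)(4 14)| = 2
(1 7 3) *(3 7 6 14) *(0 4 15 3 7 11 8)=(0 4 15 3 1 6 14 7 11 8)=[4, 6, 2, 1, 15, 5, 14, 11, 0, 9, 10, 8, 12, 13, 7, 3]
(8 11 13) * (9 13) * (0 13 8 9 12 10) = [13, 1, 2, 3, 4, 5, 6, 7, 11, 8, 0, 12, 10, 9] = (0 13 9 8 11 12 10)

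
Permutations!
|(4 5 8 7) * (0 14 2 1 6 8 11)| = 10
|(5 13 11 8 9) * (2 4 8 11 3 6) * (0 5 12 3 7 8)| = 11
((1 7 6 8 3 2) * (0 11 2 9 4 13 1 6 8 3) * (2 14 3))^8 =(0 7 13 9 14)(1 4 3 11 8)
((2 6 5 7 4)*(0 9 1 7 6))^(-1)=(0 2 4 7 1 9)(5 6)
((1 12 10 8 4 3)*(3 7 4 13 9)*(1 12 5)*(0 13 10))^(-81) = ((0 13 9 3 12)(1 5)(4 7)(8 10))^(-81) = (0 12 3 9 13)(1 5)(4 7)(8 10)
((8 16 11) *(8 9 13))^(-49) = ((8 16 11 9 13))^(-49) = (8 16 11 9 13)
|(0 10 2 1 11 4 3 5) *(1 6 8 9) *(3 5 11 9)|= |(0 10 2 6 8 3 11 4 5)(1 9)|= 18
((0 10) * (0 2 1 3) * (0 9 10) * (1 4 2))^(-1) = (1 10 9 3)(2 4)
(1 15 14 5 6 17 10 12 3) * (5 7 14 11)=[0, 15, 2, 1, 4, 6, 17, 14, 8, 9, 12, 5, 3, 13, 7, 11, 16, 10]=(1 15 11 5 6 17 10 12 3)(7 14)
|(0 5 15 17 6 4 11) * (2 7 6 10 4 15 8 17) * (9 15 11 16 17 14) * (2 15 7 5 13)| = |(0 13 2 5 8 14 9 7 6 11)(4 16 17 10)| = 20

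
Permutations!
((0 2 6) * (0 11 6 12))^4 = ((0 2 12)(6 11))^4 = (0 2 12)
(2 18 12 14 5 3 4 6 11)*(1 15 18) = (1 15 18 12 14 5 3 4 6 11 2) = [0, 15, 1, 4, 6, 3, 11, 7, 8, 9, 10, 2, 14, 13, 5, 18, 16, 17, 12]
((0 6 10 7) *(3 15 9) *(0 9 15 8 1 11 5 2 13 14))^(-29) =(15)(0 2 1 9 6 13 11 3 10 14 5 8 7)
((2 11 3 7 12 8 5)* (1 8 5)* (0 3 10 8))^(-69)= (0 3 7 12 5 2 11 10 8 1)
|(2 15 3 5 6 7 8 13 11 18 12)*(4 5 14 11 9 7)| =84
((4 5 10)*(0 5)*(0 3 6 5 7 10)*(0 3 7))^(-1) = (3 5 6)(4 10 7)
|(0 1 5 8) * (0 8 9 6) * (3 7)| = |(0 1 5 9 6)(3 7)| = 10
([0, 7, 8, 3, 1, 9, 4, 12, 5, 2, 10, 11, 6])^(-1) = [0, 4, 9, 3, 6, 8, 12, 1, 2, 5, 10, 11, 7]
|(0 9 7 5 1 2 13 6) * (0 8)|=|(0 9 7 5 1 2 13 6 8)|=9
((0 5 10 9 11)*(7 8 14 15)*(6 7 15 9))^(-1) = ((15)(0 5 10 6 7 8 14 9 11))^(-1) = (15)(0 11 9 14 8 7 6 10 5)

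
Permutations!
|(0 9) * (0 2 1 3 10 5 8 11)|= |(0 9 2 1 3 10 5 8 11)|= 9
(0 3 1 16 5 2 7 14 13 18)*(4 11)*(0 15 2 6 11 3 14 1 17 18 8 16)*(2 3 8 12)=(0 14 13 12 2 7 1)(3 17 18 15)(4 8 16 5 6 11)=[14, 0, 7, 17, 8, 6, 11, 1, 16, 9, 10, 4, 2, 12, 13, 3, 5, 18, 15]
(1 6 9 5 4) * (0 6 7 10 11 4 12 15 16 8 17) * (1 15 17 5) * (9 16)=(0 6 16 8 5 12 17)(1 7 10 11 4 15 9)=[6, 7, 2, 3, 15, 12, 16, 10, 5, 1, 11, 4, 17, 13, 14, 9, 8, 0]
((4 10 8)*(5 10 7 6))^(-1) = (4 8 10 5 6 7) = ((4 7 6 5 10 8))^(-1)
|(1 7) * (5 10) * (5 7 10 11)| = 6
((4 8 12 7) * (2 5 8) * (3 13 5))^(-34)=((2 3 13 5 8 12 7 4))^(-34)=(2 7 8 13)(3 4 12 5)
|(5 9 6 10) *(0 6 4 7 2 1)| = 9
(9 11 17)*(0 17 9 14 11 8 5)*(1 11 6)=(0 17 14 6 1 11 9 8 5)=[17, 11, 2, 3, 4, 0, 1, 7, 5, 8, 10, 9, 12, 13, 6, 15, 16, 14]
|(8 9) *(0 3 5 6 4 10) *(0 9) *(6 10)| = 6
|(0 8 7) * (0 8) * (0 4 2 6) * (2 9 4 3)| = 4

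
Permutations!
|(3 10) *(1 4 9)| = 6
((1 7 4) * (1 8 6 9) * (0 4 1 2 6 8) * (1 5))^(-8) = (1 7 5)(2 6 9) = ((0 4)(1 7 5)(2 6 9))^(-8)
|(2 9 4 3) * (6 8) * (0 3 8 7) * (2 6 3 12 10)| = 10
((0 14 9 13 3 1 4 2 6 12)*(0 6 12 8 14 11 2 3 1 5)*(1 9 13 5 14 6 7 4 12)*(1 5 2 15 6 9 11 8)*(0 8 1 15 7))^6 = (15)(2 8)(5 9)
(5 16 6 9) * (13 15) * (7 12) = [0, 1, 2, 3, 4, 16, 9, 12, 8, 5, 10, 11, 7, 15, 14, 13, 6] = (5 16 6 9)(7 12)(13 15)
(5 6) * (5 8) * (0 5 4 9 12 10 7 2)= (0 5 6 8 4 9 12 10 7 2)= [5, 1, 0, 3, 9, 6, 8, 2, 4, 12, 7, 11, 10]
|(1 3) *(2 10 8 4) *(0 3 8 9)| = 8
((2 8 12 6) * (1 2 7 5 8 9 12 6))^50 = (1 9)(2 12)(5 6)(7 8)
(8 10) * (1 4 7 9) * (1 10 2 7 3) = (1 4 3)(2 7 9 10 8) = [0, 4, 7, 1, 3, 5, 6, 9, 2, 10, 8]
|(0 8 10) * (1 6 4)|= 3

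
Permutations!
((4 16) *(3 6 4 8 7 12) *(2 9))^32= ((2 9)(3 6 4 16 8 7 12))^32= (3 8 6 7 4 12 16)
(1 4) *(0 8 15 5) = (0 8 15 5)(1 4) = [8, 4, 2, 3, 1, 0, 6, 7, 15, 9, 10, 11, 12, 13, 14, 5]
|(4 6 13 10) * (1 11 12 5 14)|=20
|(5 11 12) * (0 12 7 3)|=6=|(0 12 5 11 7 3)|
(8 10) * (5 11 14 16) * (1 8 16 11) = (1 8 10 16 5)(11 14) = [0, 8, 2, 3, 4, 1, 6, 7, 10, 9, 16, 14, 12, 13, 11, 15, 5]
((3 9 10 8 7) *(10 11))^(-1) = (3 7 8 10 11 9) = ((3 9 11 10 8 7))^(-1)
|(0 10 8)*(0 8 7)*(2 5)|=|(0 10 7)(2 5)|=6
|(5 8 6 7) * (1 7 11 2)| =7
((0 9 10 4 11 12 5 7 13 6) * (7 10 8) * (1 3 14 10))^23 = (0 6 13 7 8 9)(1 5 12 11 4 10 14 3)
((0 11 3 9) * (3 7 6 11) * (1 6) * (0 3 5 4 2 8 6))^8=(0 1 7 11 6 8 2 4 5)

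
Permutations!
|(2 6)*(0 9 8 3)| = |(0 9 8 3)(2 6)| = 4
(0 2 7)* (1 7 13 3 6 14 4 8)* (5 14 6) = (0 2 13 3 5 14 4 8 1 7) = [2, 7, 13, 5, 8, 14, 6, 0, 1, 9, 10, 11, 12, 3, 4]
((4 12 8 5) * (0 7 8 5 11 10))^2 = ((0 7 8 11 10)(4 12 5))^2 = (0 8 10 7 11)(4 5 12)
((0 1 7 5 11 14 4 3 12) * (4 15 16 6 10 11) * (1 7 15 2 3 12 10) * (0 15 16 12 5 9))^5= (0 9 7)(1 6 16)(4 5)(12 15)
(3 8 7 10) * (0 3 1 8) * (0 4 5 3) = (1 8 7 10)(3 4 5) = [0, 8, 2, 4, 5, 3, 6, 10, 7, 9, 1]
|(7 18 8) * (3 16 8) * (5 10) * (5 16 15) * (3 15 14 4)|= |(3 14 4)(5 10 16 8 7 18 15)|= 21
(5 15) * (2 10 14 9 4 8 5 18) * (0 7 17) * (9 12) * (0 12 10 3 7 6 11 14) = (0 6 11 14 10)(2 3 7 17 12 9 4 8 5 15 18) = [6, 1, 3, 7, 8, 15, 11, 17, 5, 4, 0, 14, 9, 13, 10, 18, 16, 12, 2]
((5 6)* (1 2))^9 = (1 2)(5 6)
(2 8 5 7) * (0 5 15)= (0 5 7 2 8 15)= [5, 1, 8, 3, 4, 7, 6, 2, 15, 9, 10, 11, 12, 13, 14, 0]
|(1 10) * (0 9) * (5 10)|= 6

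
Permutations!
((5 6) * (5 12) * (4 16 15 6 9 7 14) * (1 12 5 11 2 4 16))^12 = ((1 12 11 2 4)(5 9 7 14 16 15 6))^12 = (1 11 4 12 2)(5 15 14 9 6 16 7)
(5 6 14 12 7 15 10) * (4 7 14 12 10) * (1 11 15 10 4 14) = (1 11 15 14 4 7 10 5 6 12) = [0, 11, 2, 3, 7, 6, 12, 10, 8, 9, 5, 15, 1, 13, 4, 14]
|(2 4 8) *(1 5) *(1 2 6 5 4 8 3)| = 12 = |(1 4 3)(2 8 6 5)|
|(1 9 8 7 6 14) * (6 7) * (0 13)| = |(0 13)(1 9 8 6 14)| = 10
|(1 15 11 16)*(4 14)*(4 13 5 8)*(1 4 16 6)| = |(1 15 11 6)(4 14 13 5 8 16)| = 12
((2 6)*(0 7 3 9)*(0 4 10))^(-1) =((0 7 3 9 4 10)(2 6))^(-1) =(0 10 4 9 3 7)(2 6)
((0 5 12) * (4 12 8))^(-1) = ((0 5 8 4 12))^(-1) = (0 12 4 8 5)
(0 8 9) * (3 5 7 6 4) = (0 8 9)(3 5 7 6 4) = [8, 1, 2, 5, 3, 7, 4, 6, 9, 0]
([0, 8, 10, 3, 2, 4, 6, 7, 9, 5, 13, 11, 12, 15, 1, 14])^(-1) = [0, 14, 4, 3, 5, 9, 6, 7, 1, 8, 2, 11, 12, 10, 15, 13]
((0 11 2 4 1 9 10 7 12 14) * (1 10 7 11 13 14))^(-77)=(0 13 14)(1 12 7 9)(2 11 10 4)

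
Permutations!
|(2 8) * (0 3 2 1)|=5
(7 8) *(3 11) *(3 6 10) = (3 11 6 10)(7 8) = [0, 1, 2, 11, 4, 5, 10, 8, 7, 9, 3, 6]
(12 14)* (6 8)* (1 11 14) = (1 11 14 12)(6 8) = [0, 11, 2, 3, 4, 5, 8, 7, 6, 9, 10, 14, 1, 13, 12]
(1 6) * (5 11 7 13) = [0, 6, 2, 3, 4, 11, 1, 13, 8, 9, 10, 7, 12, 5] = (1 6)(5 11 7 13)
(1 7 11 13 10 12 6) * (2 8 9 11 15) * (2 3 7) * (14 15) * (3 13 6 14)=(1 2 8 9 11 6)(3 7)(10 12 14 15 13)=[0, 2, 8, 7, 4, 5, 1, 3, 9, 11, 12, 6, 14, 10, 15, 13]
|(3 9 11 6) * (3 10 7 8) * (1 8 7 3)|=|(1 8)(3 9 11 6 10)|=10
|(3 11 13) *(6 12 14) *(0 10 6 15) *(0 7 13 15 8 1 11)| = |(0 10 6 12 14 8 1 11 15 7 13 3)| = 12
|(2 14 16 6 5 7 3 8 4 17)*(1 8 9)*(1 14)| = |(1 8 4 17 2)(3 9 14 16 6 5 7)| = 35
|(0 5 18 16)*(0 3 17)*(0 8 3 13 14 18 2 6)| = 12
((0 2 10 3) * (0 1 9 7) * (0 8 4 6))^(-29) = (0 2 10 3 1 9 7 8 4 6)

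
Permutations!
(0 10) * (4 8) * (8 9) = (0 10)(4 9 8) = [10, 1, 2, 3, 9, 5, 6, 7, 4, 8, 0]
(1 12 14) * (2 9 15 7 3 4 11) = (1 12 14)(2 9 15 7 3 4 11) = [0, 12, 9, 4, 11, 5, 6, 3, 8, 15, 10, 2, 14, 13, 1, 7]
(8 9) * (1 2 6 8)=[0, 2, 6, 3, 4, 5, 8, 7, 9, 1]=(1 2 6 8 9)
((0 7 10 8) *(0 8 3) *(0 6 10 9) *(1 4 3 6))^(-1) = ((0 7 9)(1 4 3)(6 10))^(-1) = (0 9 7)(1 3 4)(6 10)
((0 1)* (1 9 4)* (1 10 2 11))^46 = (0 2 9 11 4 1 10)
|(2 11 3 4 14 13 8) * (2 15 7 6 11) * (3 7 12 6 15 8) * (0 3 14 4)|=|(0 3)(6 11 7 15 12)(13 14)|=10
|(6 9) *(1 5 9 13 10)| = 6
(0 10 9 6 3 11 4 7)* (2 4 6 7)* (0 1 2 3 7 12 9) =(0 10)(1 2 4 3 11 6 7)(9 12) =[10, 2, 4, 11, 3, 5, 7, 1, 8, 12, 0, 6, 9]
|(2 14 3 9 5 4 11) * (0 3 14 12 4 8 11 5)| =|(14)(0 3 9)(2 12 4 5 8 11)| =6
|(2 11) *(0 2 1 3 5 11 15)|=12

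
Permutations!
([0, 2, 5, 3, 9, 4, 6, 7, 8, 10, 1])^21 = [0, 4, 9, 3, 1, 10, 6, 7, 8, 2, 5]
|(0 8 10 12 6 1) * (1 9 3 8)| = |(0 1)(3 8 10 12 6 9)| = 6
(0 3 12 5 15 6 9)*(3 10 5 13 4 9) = (0 10 5 15 6 3 12 13 4 9) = [10, 1, 2, 12, 9, 15, 3, 7, 8, 0, 5, 11, 13, 4, 14, 6]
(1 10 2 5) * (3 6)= (1 10 2 5)(3 6)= [0, 10, 5, 6, 4, 1, 3, 7, 8, 9, 2]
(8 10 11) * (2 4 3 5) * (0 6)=[6, 1, 4, 5, 3, 2, 0, 7, 10, 9, 11, 8]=(0 6)(2 4 3 5)(8 10 11)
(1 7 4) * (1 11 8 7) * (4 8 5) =(4 11 5)(7 8) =[0, 1, 2, 3, 11, 4, 6, 8, 7, 9, 10, 5]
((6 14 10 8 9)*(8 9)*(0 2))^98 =(6 10)(9 14)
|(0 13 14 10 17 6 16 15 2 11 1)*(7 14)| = |(0 13 7 14 10 17 6 16 15 2 11 1)| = 12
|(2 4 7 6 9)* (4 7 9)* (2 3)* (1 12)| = 6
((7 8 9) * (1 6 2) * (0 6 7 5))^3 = ((0 6 2 1 7 8 9 5))^3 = (0 1 9 6 7 5 2 8)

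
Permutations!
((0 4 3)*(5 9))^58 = ((0 4 3)(5 9))^58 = (9)(0 4 3)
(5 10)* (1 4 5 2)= (1 4 5 10 2)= [0, 4, 1, 3, 5, 10, 6, 7, 8, 9, 2]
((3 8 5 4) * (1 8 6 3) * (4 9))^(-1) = (1 4 9 5 8)(3 6)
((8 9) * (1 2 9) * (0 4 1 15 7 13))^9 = ((0 4 1 2 9 8 15 7 13))^9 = (15)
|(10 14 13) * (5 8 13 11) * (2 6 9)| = 6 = |(2 6 9)(5 8 13 10 14 11)|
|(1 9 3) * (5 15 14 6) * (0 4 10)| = 12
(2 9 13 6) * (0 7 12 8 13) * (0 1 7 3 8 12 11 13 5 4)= (0 3 8 5 4)(1 7 11 13 6 2 9)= [3, 7, 9, 8, 0, 4, 2, 11, 5, 1, 10, 13, 12, 6]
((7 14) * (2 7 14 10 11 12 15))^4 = (2 12 10)(7 15 11)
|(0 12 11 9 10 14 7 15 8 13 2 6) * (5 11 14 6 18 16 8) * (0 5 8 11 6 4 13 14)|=8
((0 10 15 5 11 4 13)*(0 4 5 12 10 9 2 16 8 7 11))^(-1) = ((0 9 2 16 8 7 11 5)(4 13)(10 15 12))^(-1) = (0 5 11 7 8 16 2 9)(4 13)(10 12 15)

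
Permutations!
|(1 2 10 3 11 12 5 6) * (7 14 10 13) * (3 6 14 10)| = |(1 2 13 7 10 6)(3 11 12 5 14)| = 30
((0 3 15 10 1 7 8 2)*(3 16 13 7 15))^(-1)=(0 2 8 7 13 16)(1 10 15)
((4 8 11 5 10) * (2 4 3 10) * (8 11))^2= ((2 4 11 5)(3 10))^2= (2 11)(4 5)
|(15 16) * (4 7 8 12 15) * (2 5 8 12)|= 15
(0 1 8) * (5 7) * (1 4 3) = [4, 8, 2, 1, 3, 7, 6, 5, 0] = (0 4 3 1 8)(5 7)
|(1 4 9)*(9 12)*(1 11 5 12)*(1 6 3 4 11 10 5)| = |(1 11)(3 4 6)(5 12 9 10)| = 12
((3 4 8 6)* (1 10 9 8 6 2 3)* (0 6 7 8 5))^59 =(0 5 9 10 1 6)(2 8 7 4 3) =((0 6 1 10 9 5)(2 3 4 7 8))^59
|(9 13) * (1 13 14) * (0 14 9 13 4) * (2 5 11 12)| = 4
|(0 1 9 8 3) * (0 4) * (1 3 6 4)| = 7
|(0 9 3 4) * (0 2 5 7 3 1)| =15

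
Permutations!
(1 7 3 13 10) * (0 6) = [6, 7, 2, 13, 4, 5, 0, 3, 8, 9, 1, 11, 12, 10] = (0 6)(1 7 3 13 10)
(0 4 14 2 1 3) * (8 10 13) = (0 4 14 2 1 3)(8 10 13) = [4, 3, 1, 0, 14, 5, 6, 7, 10, 9, 13, 11, 12, 8, 2]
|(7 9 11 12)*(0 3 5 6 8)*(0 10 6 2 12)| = |(0 3 5 2 12 7 9 11)(6 8 10)| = 24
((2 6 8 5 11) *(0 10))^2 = (2 8 11 6 5)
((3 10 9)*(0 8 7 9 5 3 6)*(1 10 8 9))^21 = (1 3)(5 7)(8 10)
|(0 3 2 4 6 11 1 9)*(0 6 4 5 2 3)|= |(1 9 6 11)(2 5)|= 4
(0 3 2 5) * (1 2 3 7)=(0 7 1 2 5)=[7, 2, 5, 3, 4, 0, 6, 1]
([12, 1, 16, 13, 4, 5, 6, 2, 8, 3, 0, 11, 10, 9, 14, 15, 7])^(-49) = (0 10 12)(2 7 16)(3 9 13)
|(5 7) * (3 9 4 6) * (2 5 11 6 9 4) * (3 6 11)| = 6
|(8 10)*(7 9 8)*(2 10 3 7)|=4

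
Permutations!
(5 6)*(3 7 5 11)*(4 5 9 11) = (3 7 9 11)(4 5 6) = [0, 1, 2, 7, 5, 6, 4, 9, 8, 11, 10, 3]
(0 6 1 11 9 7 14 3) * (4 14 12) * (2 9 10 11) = (0 6 1 2 9 7 12 4 14 3)(10 11) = [6, 2, 9, 0, 14, 5, 1, 12, 8, 7, 11, 10, 4, 13, 3]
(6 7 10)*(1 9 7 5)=(1 9 7 10 6 5)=[0, 9, 2, 3, 4, 1, 5, 10, 8, 7, 6]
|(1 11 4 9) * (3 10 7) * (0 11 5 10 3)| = 8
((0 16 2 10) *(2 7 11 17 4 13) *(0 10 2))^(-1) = (0 13 4 17 11 7 16)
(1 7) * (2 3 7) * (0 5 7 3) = (0 5 7 1 2) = [5, 2, 0, 3, 4, 7, 6, 1]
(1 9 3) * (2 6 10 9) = (1 2 6 10 9 3) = [0, 2, 6, 1, 4, 5, 10, 7, 8, 3, 9]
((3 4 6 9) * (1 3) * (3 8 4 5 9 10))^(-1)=(1 9 5 3 10 6 4 8)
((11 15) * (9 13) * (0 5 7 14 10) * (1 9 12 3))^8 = (15)(0 14 5 10 7)(1 12 9 3 13)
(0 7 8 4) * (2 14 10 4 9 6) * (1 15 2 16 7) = (0 1 15 2 14 10 4)(6 16 7 8 9) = [1, 15, 14, 3, 0, 5, 16, 8, 9, 6, 4, 11, 12, 13, 10, 2, 7]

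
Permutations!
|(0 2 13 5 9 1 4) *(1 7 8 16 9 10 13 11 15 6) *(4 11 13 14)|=28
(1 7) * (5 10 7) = (1 5 10 7) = [0, 5, 2, 3, 4, 10, 6, 1, 8, 9, 7]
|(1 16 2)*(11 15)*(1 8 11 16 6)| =|(1 6)(2 8 11 15 16)| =10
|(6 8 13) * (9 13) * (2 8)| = |(2 8 9 13 6)| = 5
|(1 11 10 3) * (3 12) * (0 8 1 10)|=|(0 8 1 11)(3 10 12)|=12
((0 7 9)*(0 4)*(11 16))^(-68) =(16)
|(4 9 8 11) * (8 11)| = 3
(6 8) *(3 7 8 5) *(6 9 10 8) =(3 7 6 5)(8 9 10) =[0, 1, 2, 7, 4, 3, 5, 6, 9, 10, 8]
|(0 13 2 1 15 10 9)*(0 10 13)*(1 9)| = 6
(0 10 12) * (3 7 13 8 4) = (0 10 12)(3 7 13 8 4) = [10, 1, 2, 7, 3, 5, 6, 13, 4, 9, 12, 11, 0, 8]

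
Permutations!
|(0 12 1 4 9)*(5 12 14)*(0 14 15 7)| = 6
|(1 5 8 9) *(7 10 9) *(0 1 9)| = |(0 1 5 8 7 10)| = 6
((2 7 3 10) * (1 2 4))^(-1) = ((1 2 7 3 10 4))^(-1) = (1 4 10 3 7 2)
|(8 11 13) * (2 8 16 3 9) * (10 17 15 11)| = |(2 8 10 17 15 11 13 16 3 9)| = 10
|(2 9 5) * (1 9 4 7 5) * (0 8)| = |(0 8)(1 9)(2 4 7 5)| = 4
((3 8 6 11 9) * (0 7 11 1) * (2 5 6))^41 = ((0 7 11 9 3 8 2 5 6 1))^41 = (0 7 11 9 3 8 2 5 6 1)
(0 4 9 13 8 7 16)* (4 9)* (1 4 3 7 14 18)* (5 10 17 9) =(0 5 10 17 9 13 8 14 18 1 4 3 7 16) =[5, 4, 2, 7, 3, 10, 6, 16, 14, 13, 17, 11, 12, 8, 18, 15, 0, 9, 1]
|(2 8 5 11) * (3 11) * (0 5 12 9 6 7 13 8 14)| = 6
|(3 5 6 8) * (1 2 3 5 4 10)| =|(1 2 3 4 10)(5 6 8)| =15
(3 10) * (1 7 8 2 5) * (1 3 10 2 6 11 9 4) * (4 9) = (1 7 8 6 11 4)(2 5 3) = [0, 7, 5, 2, 1, 3, 11, 8, 6, 9, 10, 4]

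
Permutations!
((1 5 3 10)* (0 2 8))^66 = ((0 2 8)(1 5 3 10))^66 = (1 3)(5 10)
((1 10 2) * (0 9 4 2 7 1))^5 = (0 9 4 2)(1 7 10)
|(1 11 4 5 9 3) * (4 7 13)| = 8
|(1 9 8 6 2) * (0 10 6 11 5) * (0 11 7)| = |(0 10 6 2 1 9 8 7)(5 11)| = 8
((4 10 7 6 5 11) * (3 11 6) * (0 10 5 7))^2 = ((0 10)(3 11 4 5 6 7))^2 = (3 4 6)(5 7 11)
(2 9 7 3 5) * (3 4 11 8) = (2 9 7 4 11 8 3 5) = [0, 1, 9, 5, 11, 2, 6, 4, 3, 7, 10, 8]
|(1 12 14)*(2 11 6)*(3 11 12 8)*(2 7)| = 9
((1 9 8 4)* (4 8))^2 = ((1 9 4))^2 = (1 4 9)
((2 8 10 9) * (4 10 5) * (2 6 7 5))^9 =((2 8)(4 10 9 6 7 5))^9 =(2 8)(4 6)(5 9)(7 10)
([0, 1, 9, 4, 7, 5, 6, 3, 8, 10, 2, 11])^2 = (11)(2 10 9)(3 7 4)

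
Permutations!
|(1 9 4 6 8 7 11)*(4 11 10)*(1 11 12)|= 15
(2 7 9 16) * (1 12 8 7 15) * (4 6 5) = (1 12 8 7 9 16 2 15)(4 6 5) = [0, 12, 15, 3, 6, 4, 5, 9, 7, 16, 10, 11, 8, 13, 14, 1, 2]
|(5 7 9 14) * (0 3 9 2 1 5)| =4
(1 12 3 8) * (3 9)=[0, 12, 2, 8, 4, 5, 6, 7, 1, 3, 10, 11, 9]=(1 12 9 3 8)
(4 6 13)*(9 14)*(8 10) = (4 6 13)(8 10)(9 14) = [0, 1, 2, 3, 6, 5, 13, 7, 10, 14, 8, 11, 12, 4, 9]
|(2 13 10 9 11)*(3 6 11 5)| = 8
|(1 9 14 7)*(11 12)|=4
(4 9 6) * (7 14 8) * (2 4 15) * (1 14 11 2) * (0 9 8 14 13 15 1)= (0 9 6 1 13 15)(2 4 8 7 11)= [9, 13, 4, 3, 8, 5, 1, 11, 7, 6, 10, 2, 12, 15, 14, 0]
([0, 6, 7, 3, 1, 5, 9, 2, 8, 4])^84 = (9)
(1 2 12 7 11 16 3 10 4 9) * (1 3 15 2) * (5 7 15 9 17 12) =[0, 1, 5, 10, 17, 7, 6, 11, 8, 3, 4, 16, 15, 13, 14, 2, 9, 12] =(2 5 7 11 16 9 3 10 4 17 12 15)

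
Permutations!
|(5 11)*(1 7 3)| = 6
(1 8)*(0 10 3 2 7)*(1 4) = [10, 8, 7, 2, 1, 5, 6, 0, 4, 9, 3] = (0 10 3 2 7)(1 8 4)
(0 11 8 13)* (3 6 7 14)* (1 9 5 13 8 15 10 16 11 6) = [6, 9, 2, 1, 4, 13, 7, 14, 8, 5, 16, 15, 12, 0, 3, 10, 11] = (0 6 7 14 3 1 9 5 13)(10 16 11 15)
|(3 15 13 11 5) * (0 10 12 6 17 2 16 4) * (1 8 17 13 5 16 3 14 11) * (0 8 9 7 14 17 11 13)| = |(0 10 12 6)(1 9 7 14 13)(2 3 15 5 17)(4 8 11 16)| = 20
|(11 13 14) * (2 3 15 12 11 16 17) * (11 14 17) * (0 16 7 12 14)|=11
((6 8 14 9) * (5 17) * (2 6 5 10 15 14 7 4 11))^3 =(2 7)(4 6)(5 15)(8 11)(9 10)(14 17)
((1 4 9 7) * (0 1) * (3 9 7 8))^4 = (3 9 8)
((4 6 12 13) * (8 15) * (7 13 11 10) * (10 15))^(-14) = (4 15 13 11 7 12 10 6 8)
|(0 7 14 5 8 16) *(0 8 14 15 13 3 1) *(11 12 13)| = |(0 7 15 11 12 13 3 1)(5 14)(8 16)| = 8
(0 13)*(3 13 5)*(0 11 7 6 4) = (0 5 3 13 11 7 6 4) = [5, 1, 2, 13, 0, 3, 4, 6, 8, 9, 10, 7, 12, 11]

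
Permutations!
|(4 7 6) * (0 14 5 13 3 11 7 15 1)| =|(0 14 5 13 3 11 7 6 4 15 1)| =11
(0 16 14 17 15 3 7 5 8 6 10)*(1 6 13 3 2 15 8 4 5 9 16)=(0 1 6 10)(2 15)(3 7 9 16 14 17 8 13)(4 5)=[1, 6, 15, 7, 5, 4, 10, 9, 13, 16, 0, 11, 12, 3, 17, 2, 14, 8]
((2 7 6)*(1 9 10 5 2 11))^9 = (1 9 10 5 2 7 6 11) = ((1 9 10 5 2 7 6 11))^9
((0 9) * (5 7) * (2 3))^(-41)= (0 9)(2 3)(5 7)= ((0 9)(2 3)(5 7))^(-41)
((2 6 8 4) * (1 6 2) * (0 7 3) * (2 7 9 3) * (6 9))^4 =((0 6 8 4 1 9 3)(2 7))^4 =(0 1 6 9 8 3 4)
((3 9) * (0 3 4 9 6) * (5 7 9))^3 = (4 9 7 5)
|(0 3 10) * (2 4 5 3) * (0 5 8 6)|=|(0 2 4 8 6)(3 10 5)|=15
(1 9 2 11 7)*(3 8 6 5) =(1 9 2 11 7)(3 8 6 5) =[0, 9, 11, 8, 4, 3, 5, 1, 6, 2, 10, 7]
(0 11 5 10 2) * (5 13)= [11, 1, 0, 3, 4, 10, 6, 7, 8, 9, 2, 13, 12, 5]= (0 11 13 5 10 2)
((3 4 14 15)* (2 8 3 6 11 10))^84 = (2 4 6)(3 15 10)(8 14 11)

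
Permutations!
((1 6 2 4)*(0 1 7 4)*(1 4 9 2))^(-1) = (0 2 9 7 4)(1 6)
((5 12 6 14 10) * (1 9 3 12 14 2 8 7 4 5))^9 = (1 5 8 12)(2 3 10 4)(6 9 14 7)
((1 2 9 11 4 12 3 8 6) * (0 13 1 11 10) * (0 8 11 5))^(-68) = ((0 13 1 2 9 10 8 6 5)(3 11 4 12))^(-68) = (0 9 5 2 6 1 8 13 10)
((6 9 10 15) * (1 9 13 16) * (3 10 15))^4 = ((1 9 15 6 13 16)(3 10))^4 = (1 13 15)(6 9 16)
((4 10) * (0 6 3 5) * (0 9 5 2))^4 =((0 6 3 2)(4 10)(5 9))^4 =(10)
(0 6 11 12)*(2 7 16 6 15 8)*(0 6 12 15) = (2 7 16 12 6 11 15 8) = [0, 1, 7, 3, 4, 5, 11, 16, 2, 9, 10, 15, 6, 13, 14, 8, 12]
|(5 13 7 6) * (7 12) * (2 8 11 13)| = 8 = |(2 8 11 13 12 7 6 5)|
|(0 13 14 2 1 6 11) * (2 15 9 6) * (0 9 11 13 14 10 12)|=18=|(0 14 15 11 9 6 13 10 12)(1 2)|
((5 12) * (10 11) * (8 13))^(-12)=((5 12)(8 13)(10 11))^(-12)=(13)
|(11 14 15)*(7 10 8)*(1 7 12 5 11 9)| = 10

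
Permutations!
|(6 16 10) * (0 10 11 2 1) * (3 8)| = |(0 10 6 16 11 2 1)(3 8)| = 14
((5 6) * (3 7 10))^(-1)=(3 10 7)(5 6)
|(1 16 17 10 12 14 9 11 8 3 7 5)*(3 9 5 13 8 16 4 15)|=15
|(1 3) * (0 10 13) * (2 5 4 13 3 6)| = 9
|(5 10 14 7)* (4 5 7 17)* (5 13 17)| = |(4 13 17)(5 10 14)| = 3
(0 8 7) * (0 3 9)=(0 8 7 3 9)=[8, 1, 2, 9, 4, 5, 6, 3, 7, 0]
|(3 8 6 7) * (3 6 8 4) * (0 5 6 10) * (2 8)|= |(0 5 6 7 10)(2 8)(3 4)|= 10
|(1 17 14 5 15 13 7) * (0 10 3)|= |(0 10 3)(1 17 14 5 15 13 7)|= 21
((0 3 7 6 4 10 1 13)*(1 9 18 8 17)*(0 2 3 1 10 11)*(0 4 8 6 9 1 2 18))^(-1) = ((0 2 3 7 9)(1 13 18 6 8 17 10)(4 11))^(-1) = (0 9 7 3 2)(1 10 17 8 6 18 13)(4 11)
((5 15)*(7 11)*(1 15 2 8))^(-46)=(1 8 2 5 15)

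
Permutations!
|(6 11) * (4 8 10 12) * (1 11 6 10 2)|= |(1 11 10 12 4 8 2)|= 7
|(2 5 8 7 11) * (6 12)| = |(2 5 8 7 11)(6 12)| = 10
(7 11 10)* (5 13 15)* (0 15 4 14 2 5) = [15, 1, 5, 3, 14, 13, 6, 11, 8, 9, 7, 10, 12, 4, 2, 0] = (0 15)(2 5 13 4 14)(7 11 10)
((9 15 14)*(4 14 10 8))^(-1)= ((4 14 9 15 10 8))^(-1)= (4 8 10 15 9 14)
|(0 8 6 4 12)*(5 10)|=10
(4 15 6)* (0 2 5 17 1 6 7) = (0 2 5 17 1 6 4 15 7) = [2, 6, 5, 3, 15, 17, 4, 0, 8, 9, 10, 11, 12, 13, 14, 7, 16, 1]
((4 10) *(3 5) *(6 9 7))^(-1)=(3 5)(4 10)(6 7 9)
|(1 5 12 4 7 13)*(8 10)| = |(1 5 12 4 7 13)(8 10)| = 6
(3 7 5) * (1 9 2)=[0, 9, 1, 7, 4, 3, 6, 5, 8, 2]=(1 9 2)(3 7 5)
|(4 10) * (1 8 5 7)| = 4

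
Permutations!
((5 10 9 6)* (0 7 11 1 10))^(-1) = ((0 7 11 1 10 9 6 5))^(-1) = (0 5 6 9 10 1 11 7)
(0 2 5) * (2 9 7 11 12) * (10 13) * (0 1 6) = (0 9 7 11 12 2 5 1 6)(10 13) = [9, 6, 5, 3, 4, 1, 0, 11, 8, 7, 13, 12, 2, 10]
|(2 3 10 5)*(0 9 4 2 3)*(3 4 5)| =10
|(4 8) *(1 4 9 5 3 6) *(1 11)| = |(1 4 8 9 5 3 6 11)| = 8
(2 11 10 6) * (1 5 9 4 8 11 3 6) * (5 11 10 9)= (1 11 9 4 8 10)(2 3 6)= [0, 11, 3, 6, 8, 5, 2, 7, 10, 4, 1, 9]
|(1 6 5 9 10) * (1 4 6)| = 5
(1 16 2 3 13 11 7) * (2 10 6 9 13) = (1 16 10 6 9 13 11 7)(2 3) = [0, 16, 3, 2, 4, 5, 9, 1, 8, 13, 6, 7, 12, 11, 14, 15, 10]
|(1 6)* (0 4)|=2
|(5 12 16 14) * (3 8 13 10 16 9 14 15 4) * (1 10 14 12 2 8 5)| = 22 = |(1 10 16 15 4 3 5 2 8 13 14)(9 12)|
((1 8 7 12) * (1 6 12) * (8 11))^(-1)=(1 7 8 11)(6 12)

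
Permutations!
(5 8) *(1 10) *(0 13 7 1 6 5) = [13, 10, 2, 3, 4, 8, 5, 1, 0, 9, 6, 11, 12, 7] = (0 13 7 1 10 6 5 8)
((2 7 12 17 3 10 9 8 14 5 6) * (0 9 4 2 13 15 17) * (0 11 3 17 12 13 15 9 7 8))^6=(17)(0 13)(2 12 8 11 14 3 5 10 6 4 15)(7 9)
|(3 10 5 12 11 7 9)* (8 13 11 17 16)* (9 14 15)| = |(3 10 5 12 17 16 8 13 11 7 14 15 9)| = 13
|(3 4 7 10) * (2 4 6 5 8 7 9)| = |(2 4 9)(3 6 5 8 7 10)| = 6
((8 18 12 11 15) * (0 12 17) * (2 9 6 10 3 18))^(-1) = (0 17 18 3 10 6 9 2 8 15 11 12)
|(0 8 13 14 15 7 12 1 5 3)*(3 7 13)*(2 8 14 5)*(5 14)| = 24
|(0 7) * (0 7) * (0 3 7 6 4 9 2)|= |(0 3 7 6 4 9 2)|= 7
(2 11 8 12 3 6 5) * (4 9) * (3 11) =(2 3 6 5)(4 9)(8 12 11) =[0, 1, 3, 6, 9, 2, 5, 7, 12, 4, 10, 8, 11]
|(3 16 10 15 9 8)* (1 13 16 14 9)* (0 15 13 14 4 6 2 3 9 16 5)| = 8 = |(0 15 1 14 16 10 13 5)(2 3 4 6)(8 9)|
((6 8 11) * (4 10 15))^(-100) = ((4 10 15)(6 8 11))^(-100) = (4 15 10)(6 11 8)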